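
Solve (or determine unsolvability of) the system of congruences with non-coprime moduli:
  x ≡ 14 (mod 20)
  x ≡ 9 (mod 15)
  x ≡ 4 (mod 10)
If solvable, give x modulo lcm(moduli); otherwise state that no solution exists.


Moduli 20, 15, 10 are not pairwise coprime, so CRT works modulo lcm(m_i) when all pairwise compatibility conditions hold.
Pairwise compatibility: gcd(m_i, m_j) must divide a_i - a_j for every pair.
Merge one congruence at a time:
  Start: x ≡ 14 (mod 20).
  Combine with x ≡ 9 (mod 15): gcd(20, 15) = 5; 9 - 14 = -5, which IS divisible by 5, so compatible.
    Write x = 14 + 20·t and substitute into x ≡ 9 (mod 15): 20·t ≡ 9 − 14 = -5 (mod 15).
    Divide the congruence (and modulus) by g = 5: 4·t ≡ -1 (mod 3).
    Reduce coefficients mod 3: 1·t ≡ 2 (mod 3).
    So t ≡ 2 (mod 3).
    Then x = 14 + 20·2 = 54, valid modulo lcm(20, 15) = 60: x ≡ 54 (mod 60).
  Combine with x ≡ 4 (mod 10): gcd(60, 10) = 10; 4 - 54 = -50, which IS divisible by 10, so compatible.
    Write x = 54 + 60·t and substitute into x ≡ 4 (mod 10): 60·t ≡ 4 − 54 = -50 (mod 10).
    Divide the congruence (and modulus) by g = 10: 6·t ≡ -5 (mod 1).
    Modulo 1 every t works; take t = 0.
    Then x = 54 + 60·0 = 54, valid modulo lcm(60, 10) = 60: x ≡ 54 (mod 60).
Verify: 54 mod 20 = 14, 54 mod 15 = 9, 54 mod 10 = 4.

x ≡ 54 (mod 60).


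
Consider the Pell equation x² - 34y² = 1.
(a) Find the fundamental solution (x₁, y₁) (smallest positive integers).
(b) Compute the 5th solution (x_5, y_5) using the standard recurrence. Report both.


Step 1: Find the fundamental solution (x₁, y₁) of x² - 34y² = 1.
  Expand √34 as a continued fraction. a₀ = ⌊√34⌋ = 5; iterate m_{k+1} = d_k·a_k − m_k, d_{k+1} = (34 − m_{k+1}²)/d_k, a_{k+1} = ⌊(a₀ + m_{k+1})/d_{k+1}⌋ (starting m₀ = 0, d₀ = 1), with convergents p_k = a_k·p_{k-1} + p_{k-2}, q_k = a_k·q_{k-1} + q_{k-2} (p₋₁ = 1, q₋₁ = 0):
  k = 0: a₀ = 5; p₀/q₀ = 5/1; p₀² − 34·q₀² = 25 − 34 = -9.
  k = 1: m = 5, d = 9, a = ⌊(5 + 5)/9⌋ = 1; p/q = (1·5 + 1)/(1·1 + 0) = 6/1; p² − 34·q² = 36 − 34 = 2.
  k = 2: m = 4, d = 2, a = ⌊(5 + 4)/2⌋ = 4; p/q = (4·6 + 5)/(4·1 + 1) = 29/5; p² − 34·q² = 841 − 850 = -9.
  k = 3: m = 4, d = 9, a = ⌊(5 + 4)/9⌋ = 1; p/q = (1·29 + 6)/(1·5 + 1) = 35/6; p² − 34·q² = 1225 − 1224 = 1.
  The first convergent with p² − 34·q² = 1 gives the fundamental solution (x₁, y₁) = (35, 6).
Step 2: Apply the recurrence (x_{n+1}, y_{n+1}) = (x₁x_n + 34y₁y_n, x₁y_n + y₁x_n) repeatedly.
  From (x_1, y_1) = (35, 6): x_2 = 35·35 + 34·6·6 = 2449; y_2 = 35·6 + 6·35 = 420.
  From (x_2, y_2) = (2449, 420): x_3 = 35·2449 + 34·6·420 = 171395; y_3 = 35·420 + 6·2449 = 29394.
  From (x_3, y_3) = (171395, 29394): x_4 = 35·171395 + 34·6·29394 = 11995201; y_4 = 35·29394 + 6·171395 = 2057160.
  From (x_4, y_4) = (11995201, 2057160): x_5 = 35·11995201 + 34·6·2057160 = 839492675; y_5 = 35·2057160 + 6·11995201 = 143971806.
Step 3: Verify x_5² - 34·y_5² = 704747951378655625 - 704747951378655624 = 1 (should be 1). ✓

(x_1, y_1) = (35, 6); (x_5, y_5) = (839492675, 143971806).


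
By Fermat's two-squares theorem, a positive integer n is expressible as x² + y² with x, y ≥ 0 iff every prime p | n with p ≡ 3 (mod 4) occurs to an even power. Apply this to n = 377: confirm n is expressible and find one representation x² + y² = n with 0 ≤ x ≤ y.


Step 1: Factor n = 377 = 13 · 29.
Step 2: Check the mod-4 condition on each prime factor: 13 ≡ 1 (mod 4), exponent 1; 29 ≡ 1 (mod 4), exponent 1.
All primes ≡ 3 (mod 4) appear to even exponent (or don't appear), so by the two-squares theorem n IS expressible as a sum of two squares.
Step 3: Build a representation. Here n = 13 · 29 is a product of primes ≡ 1 (mod 4). Each prime p ≡ 1 (mod 4) is itself a sum of two squares; find a² by testing p − a² for a perfect square:
  13: 13 − 1² = 12, 13 − 2² = 9 = 3² ⇒ 13 = 2² + 3².
  29: 29 − 1² = 28, 29 − 2² = 25 = 5² ⇒ 29 = 2² + 5².
  Combine using the Brahmagupta–Fibonacci identity (a² + b²)(c² + d²) = (ac − bd)² + (ad + bc)² = (ac + bd)² + (ad − bc)²:
  13 · 29 = 377: from (2² + 3²)(2² + 5²), take (2·2 − 3·5, 2·5 + 3·2) = (4 − 15, 10 + 6) = (-11, 16); dropping signs (only squares matter) gives (11, 16); check 11² + 16² = 121 + 256 = 377 ✓.
Step 4: Order so x ≤ y and verify: 11² + 16² = 121 + 256 = 377 = n. ✓

n = 377 = 11² + 16² (one valid representation with x ≤ y).


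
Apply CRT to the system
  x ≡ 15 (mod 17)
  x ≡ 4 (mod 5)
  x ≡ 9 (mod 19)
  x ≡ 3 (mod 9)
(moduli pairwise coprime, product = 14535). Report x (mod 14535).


Product of moduli M = 17 · 5 · 19 · 9 = 14535.
Merge one congruence at a time:
  Start: x ≡ 15 (mod 17).
  Combine with x ≡ 4 (mod 5); new modulus lcm = 85.
    Write x = 15 + 17·t and substitute into x ≡ 4 (mod 5): 17·t ≡ 4 − 15 = -11 (mod 5).
    Reduce coefficients mod 5: 2·t ≡ 4 (mod 5).
    The inverse of 2 mod 5 is 3 (since 2·3 = 6 = 1·5 + 1), so t ≡ 3·4 = 12 ≡ 2 (mod 5).
    Then x = 15 + 17·2 = 49, valid modulo lcm(17, 5) = 85: x ≡ 49 (mod 85).
  Combine with x ≡ 9 (mod 19); new modulus lcm = 1615.
    Write x = 49 + 85·t and substitute into x ≡ 9 (mod 19): 85·t ≡ 9 − 49 = -40 (mod 19).
    Reduce coefficients mod 19: 9·t ≡ 17 (mod 19).
    The inverse of 9 mod 19 is 17 (since 9·17 = 153 = 8·19 + 1), so t ≡ 17·17 = 289 ≡ 4 (mod 19).
    Then x = 49 + 85·4 = 389, valid modulo lcm(85, 19) = 1615: x ≡ 389 (mod 1615).
  Combine with x ≡ 3 (mod 9); new modulus lcm = 14535.
    Write x = 389 + 1615·t and substitute into x ≡ 3 (mod 9): 1615·t ≡ 3 − 389 = -386 (mod 9).
    Reduce coefficients mod 9: 4·t ≡ 1 (mod 9).
    The inverse of 4 mod 9 is 7 (since 4·7 = 28 = 3·9 + 1), so t ≡ 7·1 = 7 ≡ 7 (mod 9).
    Then x = 389 + 1615·7 = 11694, valid modulo lcm(1615, 9) = 14535: x ≡ 11694 (mod 14535).
Verify against each original: 11694 mod 17 = 15, 11694 mod 5 = 4, 11694 mod 19 = 9, 11694 mod 9 = 3.

x ≡ 11694 (mod 14535).


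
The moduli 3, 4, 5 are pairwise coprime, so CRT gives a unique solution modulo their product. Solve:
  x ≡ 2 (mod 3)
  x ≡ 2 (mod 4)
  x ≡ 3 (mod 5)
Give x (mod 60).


Moduli 3, 4, 5 are pairwise coprime; by CRT there is a unique solution modulo M = 3 · 4 · 5 = 60.
Solve pairwise, accumulating the modulus:
  Start with x ≡ 2 (mod 3).
  Combine with x ≡ 2 (mod 4): since gcd(3, 4) = 1, we get a unique residue mod 12.
    Write x = 2 + 3·t and substitute into x ≡ 2 (mod 4): 3·t ≡ 2 − 2 = 0 (mod 4).
    The inverse of 3 mod 4 is 3 (since 3·3 = 9 = 2·4 + 1), so t ≡ 3·0 = 0 ≡ 0 (mod 4).
    Then x = 2 + 3·0 = 2, valid modulo lcm(3, 4) = 12: x ≡ 2 (mod 12).
  Combine with x ≡ 3 (mod 5): since gcd(12, 5) = 1, we get a unique residue mod 60.
    Write x = 2 + 12·t and substitute into x ≡ 3 (mod 5): 12·t ≡ 3 − 2 = 1 (mod 5).
    Reduce coefficients mod 5: 2·t ≡ 1 (mod 5).
    The inverse of 2 mod 5 is 3 (since 2·3 = 6 = 1·5 + 1), so t ≡ 3·1 = 3 ≡ 3 (mod 5).
    Then x = 2 + 12·3 = 38, valid modulo lcm(12, 5) = 60: x ≡ 38 (mod 60).
Verify: 38 mod 3 = 2 ✓, 38 mod 4 = 2 ✓, 38 mod 5 = 3 ✓.

x ≡ 38 (mod 60).


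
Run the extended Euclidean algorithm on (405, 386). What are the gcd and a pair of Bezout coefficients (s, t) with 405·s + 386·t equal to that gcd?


Euclidean algorithm on (405, 386) — divide until remainder is 0:
  405 = 1 · 386 + 19
  386 = 20 · 19 + 6
  19 = 3 · 6 + 1
  6 = 6 · 1 + 0
gcd(405, 386) = 1.
Track Bezout coefficients alongside the remainders: start with r₀ = 405 = a·1 + b·0 (s = 1, t = 0) and r₁ = 386 = a·0 + b·1 (s = 0, t = 1); each new remainder r_{k+1} = r_{k-1} − q_k·r_k inherits s_{k+1} = s_{k-1} − q_k·s_k, t_{k+1} = t_{k-1} − q_k·t_k, so r_k = a·s_k + b·t_k at every step:
  q = 1: r = 19, s = 1 − 1·0 = 1, t = 0 − 1·1 = -1  (check: 405·1 + 386·(-1) = 19)
  q = 20: r = 6, s = 0 − 20·1 = -20, t = 1 − 20·(-1) = 21  (check: 405·(-20) + 386·21 = 6)
  q = 3: r = 1, s = 1 − 3·(-20) = 61, t = -1 − 3·21 = -64  (check: 405·61 + 386·(-64) = 1)
The row with r = 1 (the gcd) gives the Bezout coefficients s = 61, t = -64.
Result: 405 · (61) + 386 · (-64) = 1.

gcd(405, 386) = 1; s = 61, t = -64 (check: 405·61 + 386·(-64) = 1).


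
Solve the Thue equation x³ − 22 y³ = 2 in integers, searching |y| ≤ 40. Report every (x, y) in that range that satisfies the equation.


The equation is x³ - 22y³ = 2. For fixed y, x³ = 22·y³ + 2, so a solution requires the RHS to be a perfect cube.
Strategy: iterate y from -40 to 40, compute RHS = 22·y³ + 2, and check whether it is a (positive or negative) perfect cube.
Check small values of y:
  y = 0: RHS = 2 is not a perfect cube.
  y = 1: RHS = 24 is not a perfect cube.
  y = -1: RHS = -20 is not a perfect cube.
  y = 2: RHS = 178 is not a perfect cube.
  y = -2: RHS = -174 is not a perfect cube.
  y = 3: RHS = 596 is not a perfect cube.
  y = -3: RHS = -592 is not a perfect cube.
Continuing the search up to |y| = 40 finds no solutions either.
No (x, y) in the scanned range satisfies the equation.

No integer solutions with |y| ≤ 40.


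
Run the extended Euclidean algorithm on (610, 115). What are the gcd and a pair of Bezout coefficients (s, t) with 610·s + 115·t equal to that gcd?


Euclidean algorithm on (610, 115) — divide until remainder is 0:
  610 = 5 · 115 + 35
  115 = 3 · 35 + 10
  35 = 3 · 10 + 5
  10 = 2 · 5 + 0
gcd(610, 115) = 5.
Track Bezout coefficients alongside the remainders: start with r₀ = 610 = a·1 + b·0 (s = 1, t = 0) and r₁ = 115 = a·0 + b·1 (s = 0, t = 1); each new remainder r_{k+1} = r_{k-1} − q_k·r_k inherits s_{k+1} = s_{k-1} − q_k·s_k, t_{k+1} = t_{k-1} − q_k·t_k, so r_k = a·s_k + b·t_k at every step:
  q = 5: r = 35, s = 1 − 5·0 = 1, t = 0 − 5·1 = -5  (check: 610·1 + 115·(-5) = 35)
  q = 3: r = 10, s = 0 − 3·1 = -3, t = 1 − 3·(-5) = 16  (check: 610·(-3) + 115·16 = 10)
  q = 3: r = 5, s = 1 − 3·(-3) = 10, t = -5 − 3·16 = -53  (check: 610·10 + 115·(-53) = 5)
The row with r = 5 (the gcd) gives the Bezout coefficients s = 10, t = -53.
Result: 610 · (10) + 115 · (-53) = 5.

gcd(610, 115) = 5; s = 10, t = -53 (check: 610·10 + 115·(-53) = 5).


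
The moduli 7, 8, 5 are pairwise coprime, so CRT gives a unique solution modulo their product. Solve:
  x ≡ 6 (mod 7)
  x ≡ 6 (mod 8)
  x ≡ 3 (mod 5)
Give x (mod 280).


Moduli 7, 8, 5 are pairwise coprime; by CRT there is a unique solution modulo M = 7 · 8 · 5 = 280.
Solve pairwise, accumulating the modulus:
  Start with x ≡ 6 (mod 7).
  Combine with x ≡ 6 (mod 8): since gcd(7, 8) = 1, we get a unique residue mod 56.
    Write x = 6 + 7·t and substitute into x ≡ 6 (mod 8): 7·t ≡ 6 − 6 = 0 (mod 8).
    The inverse of 7 mod 8 is 7 (since 7·7 = 49 = 6·8 + 1), so t ≡ 7·0 = 0 ≡ 0 (mod 8).
    Then x = 6 + 7·0 = 6, valid modulo lcm(7, 8) = 56: x ≡ 6 (mod 56).
  Combine with x ≡ 3 (mod 5): since gcd(56, 5) = 1, we get a unique residue mod 280.
    Write x = 6 + 56·t and substitute into x ≡ 3 (mod 5): 56·t ≡ 3 − 6 = -3 (mod 5).
    Reduce coefficients mod 5: 1·t ≡ 2 (mod 5).
    So t ≡ 2 (mod 5).
    Then x = 6 + 56·2 = 118, valid modulo lcm(56, 5) = 280: x ≡ 118 (mod 280).
Verify: 118 mod 7 = 6 ✓, 118 mod 8 = 6 ✓, 118 mod 5 = 3 ✓.

x ≡ 118 (mod 280).


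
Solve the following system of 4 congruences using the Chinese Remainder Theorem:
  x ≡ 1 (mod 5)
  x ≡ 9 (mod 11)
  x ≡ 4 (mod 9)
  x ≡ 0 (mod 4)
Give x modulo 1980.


Product of moduli M = 5 · 11 · 9 · 4 = 1980.
Merge one congruence at a time:
  Start: x ≡ 1 (mod 5).
  Combine with x ≡ 9 (mod 11); new modulus lcm = 55.
    Write x = 1 + 5·t and substitute into x ≡ 9 (mod 11): 5·t ≡ 9 − 1 = 8 (mod 11).
    The inverse of 5 mod 11 is 9 (since 5·9 = 45 = 4·11 + 1), so t ≡ 9·8 = 72 ≡ 6 (mod 11).
    Then x = 1 + 5·6 = 31, valid modulo lcm(5, 11) = 55: x ≡ 31 (mod 55).
  Combine with x ≡ 4 (mod 9); new modulus lcm = 495.
    Write x = 31 + 55·t and substitute into x ≡ 4 (mod 9): 55·t ≡ 4 − 31 = -27 (mod 9).
    Reduce coefficients mod 9: 1·t ≡ 0 (mod 9).
    So t ≡ 0 (mod 9).
    Then x = 31 + 55·0 = 31, valid modulo lcm(55, 9) = 495: x ≡ 31 (mod 495).
  Combine with x ≡ 0 (mod 4); new modulus lcm = 1980.
    Write x = 31 + 495·t and substitute into x ≡ 0 (mod 4): 495·t ≡ 0 − 31 = -31 (mod 4).
    Reduce coefficients mod 4: 3·t ≡ 1 (mod 4).
    The inverse of 3 mod 4 is 3 (since 3·3 = 9 = 2·4 + 1), so t ≡ 3·1 = 3 ≡ 3 (mod 4).
    Then x = 31 + 495·3 = 1516, valid modulo lcm(495, 4) = 1980: x ≡ 1516 (mod 1980).
Verify against each original: 1516 mod 5 = 1, 1516 mod 11 = 9, 1516 mod 9 = 4, 1516 mod 4 = 0.

x ≡ 1516 (mod 1980).


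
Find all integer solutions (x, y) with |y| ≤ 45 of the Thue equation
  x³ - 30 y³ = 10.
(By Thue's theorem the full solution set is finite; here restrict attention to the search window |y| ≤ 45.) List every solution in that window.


The equation is x³ - 30y³ = 10. For fixed y, x³ = 30·y³ + 10, so a solution requires the RHS to be a perfect cube.
Strategy: iterate y from -45 to 45, compute RHS = 30·y³ + 10, and check whether it is a (positive or negative) perfect cube.
Check small values of y:
  y = 0: RHS = 10 is not a perfect cube.
  y = 1: RHS = 40 is not a perfect cube.
  y = -1: RHS = -20 is not a perfect cube.
  y = 2: RHS = 250 is not a perfect cube.
  y = -2: RHS = -230 is not a perfect cube.
  y = 3: RHS = 820 is not a perfect cube.
  y = -3: RHS = -800 is not a perfect cube.
Continuing the search up to |y| = 45 finds no solutions either.
No (x, y) in the scanned range satisfies the equation.

No integer solutions with |y| ≤ 45.


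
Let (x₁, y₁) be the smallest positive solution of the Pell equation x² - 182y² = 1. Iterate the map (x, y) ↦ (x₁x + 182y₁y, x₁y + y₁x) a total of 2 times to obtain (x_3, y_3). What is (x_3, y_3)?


Step 1: Find the fundamental solution (x₁, y₁) of x² - 182y² = 1.
  Expand √182 as a continued fraction. a₀ = ⌊√182⌋ = 13; iterate m_{k+1} = d_k·a_k − m_k, d_{k+1} = (182 − m_{k+1}²)/d_k, a_{k+1} = ⌊(a₀ + m_{k+1})/d_{k+1}⌋ (starting m₀ = 0, d₀ = 1), with convergents p_k = a_k·p_{k-1} + p_{k-2}, q_k = a_k·q_{k-1} + q_{k-2} (p₋₁ = 1, q₋₁ = 0):
  k = 0: a₀ = 13; p₀/q₀ = 13/1; p₀² − 182·q₀² = 169 − 182 = -13.
  k = 1: m = 13, d = 13, a = ⌊(13 + 13)/13⌋ = 2; p/q = (2·13 + 1)/(2·1 + 0) = 27/2; p² − 182·q² = 729 − 728 = 1.
  The first convergent with p² − 182·q² = 1 gives the fundamental solution (x₁, y₁) = (27, 2).
Step 2: Apply the recurrence (x_{n+1}, y_{n+1}) = (x₁x_n + 182y₁y_n, x₁y_n + y₁x_n) repeatedly.
  From (x_1, y_1) = (27, 2): x_2 = 27·27 + 182·2·2 = 1457; y_2 = 27·2 + 2·27 = 108.
  From (x_2, y_2) = (1457, 108): x_3 = 27·1457 + 182·2·108 = 78651; y_3 = 27·108 + 2·1457 = 5830.
Step 3: Verify x_3² - 182·y_3² = 6185979801 - 6185979800 = 1 (should be 1). ✓

(x_1, y_1) = (27, 2); (x_3, y_3) = (78651, 5830).


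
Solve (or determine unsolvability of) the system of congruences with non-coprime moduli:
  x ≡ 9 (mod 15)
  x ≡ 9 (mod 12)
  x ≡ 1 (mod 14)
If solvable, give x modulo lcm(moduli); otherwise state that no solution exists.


Moduli 15, 12, 14 are not pairwise coprime, so CRT works modulo lcm(m_i) when all pairwise compatibility conditions hold.
Pairwise compatibility: gcd(m_i, m_j) must divide a_i - a_j for every pair.
Merge one congruence at a time:
  Start: x ≡ 9 (mod 15).
  Combine with x ≡ 9 (mod 12): gcd(15, 12) = 3; 9 - 9 = 0, which IS divisible by 3, so compatible.
    Write x = 9 + 15·t and substitute into x ≡ 9 (mod 12): 15·t ≡ 9 − 9 = 0 (mod 12).
    Divide the congruence (and modulus) by g = 3: 5·t ≡ 0 (mod 4).
    Reduce coefficients mod 4: 1·t ≡ 0 (mod 4).
    So t ≡ 0 (mod 4).
    Then x = 9 + 15·0 = 9, valid modulo lcm(15, 12) = 60: x ≡ 9 (mod 60).
  Combine with x ≡ 1 (mod 14): gcd(60, 14) = 2; 1 - 9 = -8, which IS divisible by 2, so compatible.
    Write x = 9 + 60·t and substitute into x ≡ 1 (mod 14): 60·t ≡ 1 − 9 = -8 (mod 14).
    Divide the congruence (and modulus) by g = 2: 30·t ≡ -4 (mod 7).
    Reduce coefficients mod 7: 2·t ≡ 3 (mod 7).
    The inverse of 2 mod 7 is 4 (since 2·4 = 8 = 1·7 + 1), so t ≡ 4·3 = 12 ≡ 5 (mod 7).
    Then x = 9 + 60·5 = 309, valid modulo lcm(60, 14) = 420: x ≡ 309 (mod 420).
Verify: 309 mod 15 = 9, 309 mod 12 = 9, 309 mod 14 = 1.

x ≡ 309 (mod 420).


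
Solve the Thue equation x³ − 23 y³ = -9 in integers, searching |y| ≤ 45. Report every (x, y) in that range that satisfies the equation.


The equation is x³ - 23y³ = -9. For fixed y, x³ = 23·y³ − 9, so a solution requires the RHS to be a perfect cube.
Strategy: iterate y from -45 to 45, compute RHS = 23·y³ − 9, and check whether it is a (positive or negative) perfect cube.
Check small values of y:
  y = 0: RHS = -9 is not a perfect cube.
  y = 1: RHS = 14 is not a perfect cube.
  y = -1: RHS = -32 is not a perfect cube.
  y = 2: RHS = 175 is not a perfect cube.
  y = -2: RHS = -193 is not a perfect cube.
  y = 3: RHS = 612 is not a perfect cube.
  y = -3: RHS = -630 is not a perfect cube.
Continuing the search up to |y| = 45 finds no solutions either.
No (x, y) in the scanned range satisfies the equation.

No integer solutions with |y| ≤ 45.


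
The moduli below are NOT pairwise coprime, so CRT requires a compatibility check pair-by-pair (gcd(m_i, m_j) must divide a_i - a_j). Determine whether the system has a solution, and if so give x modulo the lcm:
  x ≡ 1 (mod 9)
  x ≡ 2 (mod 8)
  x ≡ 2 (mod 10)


Moduli 9, 8, 10 are not pairwise coprime, so CRT works modulo lcm(m_i) when all pairwise compatibility conditions hold.
Pairwise compatibility: gcd(m_i, m_j) must divide a_i - a_j for every pair.
Merge one congruence at a time:
  Start: x ≡ 1 (mod 9).
  Combine with x ≡ 2 (mod 8): gcd(9, 8) = 1; 2 - 1 = 1, which IS divisible by 1, so compatible.
    Write x = 1 + 9·t and substitute into x ≡ 2 (mod 8): 9·t ≡ 2 − 1 = 1 (mod 8).
    Reduce coefficients mod 8: 1·t ≡ 1 (mod 8).
    So t ≡ 1 (mod 8).
    Then x = 1 + 9·1 = 10, valid modulo lcm(9, 8) = 72: x ≡ 10 (mod 72).
  Combine with x ≡ 2 (mod 10): gcd(72, 10) = 2; 2 - 10 = -8, which IS divisible by 2, so compatible.
    Write x = 10 + 72·t and substitute into x ≡ 2 (mod 10): 72·t ≡ 2 − 10 = -8 (mod 10).
    Divide the congruence (and modulus) by g = 2: 36·t ≡ -4 (mod 5).
    Reduce coefficients mod 5: 1·t ≡ 1 (mod 5).
    So t ≡ 1 (mod 5).
    Then x = 10 + 72·1 = 82, valid modulo lcm(72, 10) = 360: x ≡ 82 (mod 360).
Verify: 82 mod 9 = 1, 82 mod 8 = 2, 82 mod 10 = 2.

x ≡ 82 (mod 360).


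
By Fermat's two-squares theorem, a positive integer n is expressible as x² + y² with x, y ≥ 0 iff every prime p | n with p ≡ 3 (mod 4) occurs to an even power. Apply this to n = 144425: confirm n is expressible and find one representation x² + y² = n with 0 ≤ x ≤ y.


Step 1: Factor n = 144425 = 5^2 · 53 · 109.
Step 2: Check the mod-4 condition on each prime factor: 5 ≡ 1 (mod 4), exponent 2; 53 ≡ 1 (mod 4), exponent 1; 109 ≡ 1 (mod 4), exponent 1.
All primes ≡ 3 (mod 4) appear to even exponent (or don't appear), so by the two-squares theorem n IS expressible as a sum of two squares.
Step 3: Build a representation. Group n = k² · m with k = 5 and m = 53 · 109 = 5777 (a product of primes ≡ 1 (mod 4)); a representation of m scales to one of n via (k·x)² + (k·y)² = k²(x² + y²). Each prime p ≡ 1 (mod 4) is itself a sum of two squares; find a² by testing p − a² for a perfect square:
  53: 53 − 1² = 52, 53 − 2² = 49 = 7² ⇒ 53 = 2² + 7².
  109: 109 − 1² = 108, 109 − 2² = 105, 109 − 3² = 100 = 10² ⇒ 109 = 3² + 10².
  Combine using the Brahmagupta–Fibonacci identity (a² + b²)(c² + d²) = (ac − bd)² + (ad + bc)² = (ac + bd)² + (ad − bc)²:
  53 · 109 = 5777: from (2² + 7²)(3² + 10²), take (2·3 − 7·10, 2·10 + 7·3) = (6 − 70, 20 + 21) = (-64, 41); dropping signs (only squares matter) gives (64, 41); check 64² + 41² = 4096 + 1681 = 5777 ✓.
  Scale by k = 5: (5·64, 5·41) = (320, 205).
Step 4: Order so x ≤ y and verify: 205² + 320² = 42025 + 102400 = 144425 = n. ✓

n = 144425 = 205² + 320² (one valid representation with x ≤ y).


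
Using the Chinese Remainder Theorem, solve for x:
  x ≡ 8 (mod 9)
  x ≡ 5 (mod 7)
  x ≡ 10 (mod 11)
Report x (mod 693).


Moduli 9, 7, 11 are pairwise coprime; by CRT there is a unique solution modulo M = 9 · 7 · 11 = 693.
Solve pairwise, accumulating the modulus:
  Start with x ≡ 8 (mod 9).
  Combine with x ≡ 5 (mod 7): since gcd(9, 7) = 1, we get a unique residue mod 63.
    Write x = 8 + 9·t and substitute into x ≡ 5 (mod 7): 9·t ≡ 5 − 8 = -3 (mod 7).
    Reduce coefficients mod 7: 2·t ≡ 4 (mod 7).
    The inverse of 2 mod 7 is 4 (since 2·4 = 8 = 1·7 + 1), so t ≡ 4·4 = 16 ≡ 2 (mod 7).
    Then x = 8 + 9·2 = 26, valid modulo lcm(9, 7) = 63: x ≡ 26 (mod 63).
  Combine with x ≡ 10 (mod 11): since gcd(63, 11) = 1, we get a unique residue mod 693.
    Write x = 26 + 63·t and substitute into x ≡ 10 (mod 11): 63·t ≡ 10 − 26 = -16 (mod 11).
    Reduce coefficients mod 11: 8·t ≡ 6 (mod 11).
    The inverse of 8 mod 11 is 7 (since 8·7 = 56 = 5·11 + 1), so t ≡ 7·6 = 42 ≡ 9 (mod 11).
    Then x = 26 + 63·9 = 593, valid modulo lcm(63, 11) = 693: x ≡ 593 (mod 693).
Verify: 593 mod 9 = 8 ✓, 593 mod 7 = 5 ✓, 593 mod 11 = 10 ✓.

x ≡ 593 (mod 693).


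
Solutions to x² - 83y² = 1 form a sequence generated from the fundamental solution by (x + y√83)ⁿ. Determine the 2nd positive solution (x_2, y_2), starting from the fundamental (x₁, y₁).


Step 1: Find the fundamental solution (x₁, y₁) of x² - 83y² = 1.
  Expand √83 as a continued fraction. a₀ = ⌊√83⌋ = 9; iterate m_{k+1} = d_k·a_k − m_k, d_{k+1} = (83 − m_{k+1}²)/d_k, a_{k+1} = ⌊(a₀ + m_{k+1})/d_{k+1}⌋ (starting m₀ = 0, d₀ = 1), with convergents p_k = a_k·p_{k-1} + p_{k-2}, q_k = a_k·q_{k-1} + q_{k-2} (p₋₁ = 1, q₋₁ = 0):
  k = 0: a₀ = 9; p₀/q₀ = 9/1; p₀² − 83·q₀² = 81 − 83 = -2.
  k = 1: m = 9, d = 2, a = ⌊(9 + 9)/2⌋ = 9; p/q = (9·9 + 1)/(9·1 + 0) = 82/9; p² − 83·q² = 6724 − 6723 = 1.
  The first convergent with p² − 83·q² = 1 gives the fundamental solution (x₁, y₁) = (82, 9).
Step 2: Apply the recurrence (x_{n+1}, y_{n+1}) = (x₁x_n + 83y₁y_n, x₁y_n + y₁x_n) repeatedly.
  From (x_1, y_1) = (82, 9): x_2 = 82·82 + 83·9·9 = 13447; y_2 = 82·9 + 9·82 = 1476.
Step 3: Verify x_2² - 83·y_2² = 180821809 - 180821808 = 1 (should be 1). ✓

(x_1, y_1) = (82, 9); (x_2, y_2) = (13447, 1476).


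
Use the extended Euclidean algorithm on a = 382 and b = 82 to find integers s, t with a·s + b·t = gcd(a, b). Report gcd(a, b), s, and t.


Euclidean algorithm on (382, 82) — divide until remainder is 0:
  382 = 4 · 82 + 54
  82 = 1 · 54 + 28
  54 = 1 · 28 + 26
  28 = 1 · 26 + 2
  26 = 13 · 2 + 0
gcd(382, 82) = 2.
Track Bezout coefficients alongside the remainders: start with r₀ = 382 = a·1 + b·0 (s = 1, t = 0) and r₁ = 82 = a·0 + b·1 (s = 0, t = 1); each new remainder r_{k+1} = r_{k-1} − q_k·r_k inherits s_{k+1} = s_{k-1} − q_k·s_k, t_{k+1} = t_{k-1} − q_k·t_k, so r_k = a·s_k + b·t_k at every step:
  q = 4: r = 54, s = 1 − 4·0 = 1, t = 0 − 4·1 = -4  (check: 382·1 + 82·(-4) = 54)
  q = 1: r = 28, s = 0 − 1·1 = -1, t = 1 − 1·(-4) = 5  (check: 382·(-1) + 82·5 = 28)
  q = 1: r = 26, s = 1 − 1·(-1) = 2, t = -4 − 1·5 = -9  (check: 382·2 + 82·(-9) = 26)
  q = 1: r = 2, s = -1 − 1·2 = -3, t = 5 − 1·(-9) = 14  (check: 382·(-3) + 82·14 = 2)
The row with r = 2 (the gcd) gives the Bezout coefficients s = -3, t = 14.
Result: 382 · (-3) + 82 · (14) = 2.

gcd(382, 82) = 2; s = -3, t = 14 (check: 382·(-3) + 82·14 = 2).


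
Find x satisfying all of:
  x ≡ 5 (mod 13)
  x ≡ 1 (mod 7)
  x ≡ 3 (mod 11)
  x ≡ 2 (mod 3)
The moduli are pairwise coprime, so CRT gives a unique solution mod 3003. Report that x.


Product of moduli M = 13 · 7 · 11 · 3 = 3003.
Merge one congruence at a time:
  Start: x ≡ 5 (mod 13).
  Combine with x ≡ 1 (mod 7); new modulus lcm = 91.
    Write x = 5 + 13·t and substitute into x ≡ 1 (mod 7): 13·t ≡ 1 − 5 = -4 (mod 7).
    Reduce coefficients mod 7: 6·t ≡ 3 (mod 7).
    The inverse of 6 mod 7 is 6 (since 6·6 = 36 = 5·7 + 1), so t ≡ 6·3 = 18 ≡ 4 (mod 7).
    Then x = 5 + 13·4 = 57, valid modulo lcm(13, 7) = 91: x ≡ 57 (mod 91).
  Combine with x ≡ 3 (mod 11); new modulus lcm = 1001.
    Write x = 57 + 91·t and substitute into x ≡ 3 (mod 11): 91·t ≡ 3 − 57 = -54 (mod 11).
    Reduce coefficients mod 11: 3·t ≡ 1 (mod 11).
    The inverse of 3 mod 11 is 4 (since 3·4 = 12 = 1·11 + 1), so t ≡ 4·1 = 4 ≡ 4 (mod 11).
    Then x = 57 + 91·4 = 421, valid modulo lcm(91, 11) = 1001: x ≡ 421 (mod 1001).
  Combine with x ≡ 2 (mod 3); new modulus lcm = 3003.
    Write x = 421 + 1001·t and substitute into x ≡ 2 (mod 3): 1001·t ≡ 2 − 421 = -419 (mod 3).
    Reduce coefficients mod 3: 2·t ≡ 1 (mod 3).
    The inverse of 2 mod 3 is 2 (since 2·2 = 4 = 1·3 + 1), so t ≡ 2·1 = 2 ≡ 2 (mod 3).
    Then x = 421 + 1001·2 = 2423, valid modulo lcm(1001, 3) = 3003: x ≡ 2423 (mod 3003).
Verify against each original: 2423 mod 13 = 5, 2423 mod 7 = 1, 2423 mod 11 = 3, 2423 mod 3 = 2.

x ≡ 2423 (mod 3003).


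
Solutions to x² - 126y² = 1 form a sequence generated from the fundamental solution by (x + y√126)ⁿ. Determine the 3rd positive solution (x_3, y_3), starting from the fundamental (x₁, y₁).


Step 1: Find the fundamental solution (x₁, y₁) of x² - 126y² = 1.
  Expand √126 as a continued fraction. a₀ = ⌊√126⌋ = 11; iterate m_{k+1} = d_k·a_k − m_k, d_{k+1} = (126 − m_{k+1}²)/d_k, a_{k+1} = ⌊(a₀ + m_{k+1})/d_{k+1}⌋ (starting m₀ = 0, d₀ = 1), with convergents p_k = a_k·p_{k-1} + p_{k-2}, q_k = a_k·q_{k-1} + q_{k-2} (p₋₁ = 1, q₋₁ = 0):
  k = 0: a₀ = 11; p₀/q₀ = 11/1; p₀² − 126·q₀² = 121 − 126 = -5.
  k = 1: m = 11, d = 5, a = ⌊(11 + 11)/5⌋ = 4; p/q = (4·11 + 1)/(4·1 + 0) = 45/4; p² − 126·q² = 2025 − 2016 = 9.
  k = 2: m = 9, d = 9, a = ⌊(11 + 9)/9⌋ = 2; p/q = (2·45 + 11)/(2·4 + 1) = 101/9; p² − 126·q² = 10201 − 10206 = -5.
  k = 3: m = 9, d = 5, a = ⌊(11 + 9)/5⌋ = 4; p/q = (4·101 + 45)/(4·9 + 4) = 449/40; p² − 126·q² = 201601 − 201600 = 1.
  The first convergent with p² − 126·q² = 1 gives the fundamental solution (x₁, y₁) = (449, 40).
Step 2: Apply the recurrence (x_{n+1}, y_{n+1}) = (x₁x_n + 126y₁y_n, x₁y_n + y₁x_n) repeatedly.
  From (x_1, y_1) = (449, 40): x_2 = 449·449 + 126·40·40 = 403201; y_2 = 449·40 + 40·449 = 35920.
  From (x_2, y_2) = (403201, 35920): x_3 = 449·403201 + 126·40·35920 = 362074049; y_3 = 449·35920 + 40·403201 = 32256120.
Step 3: Verify x_3² - 126·y_3² = 131097616959254401 - 131097616959254400 = 1 (should be 1). ✓

(x_1, y_1) = (449, 40); (x_3, y_3) = (362074049, 32256120).


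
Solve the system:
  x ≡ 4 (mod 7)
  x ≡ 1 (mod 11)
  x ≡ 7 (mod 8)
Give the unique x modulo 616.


Moduli 7, 11, 8 are pairwise coprime; by CRT there is a unique solution modulo M = 7 · 11 · 8 = 616.
Solve pairwise, accumulating the modulus:
  Start with x ≡ 4 (mod 7).
  Combine with x ≡ 1 (mod 11): since gcd(7, 11) = 1, we get a unique residue mod 77.
    Write x = 4 + 7·t and substitute into x ≡ 1 (mod 11): 7·t ≡ 1 − 4 = -3 (mod 11).
    Reduce coefficients mod 11: 7·t ≡ 8 (mod 11).
    The inverse of 7 mod 11 is 8 (since 7·8 = 56 = 5·11 + 1), so t ≡ 8·8 = 64 ≡ 9 (mod 11).
    Then x = 4 + 7·9 = 67, valid modulo lcm(7, 11) = 77: x ≡ 67 (mod 77).
  Combine with x ≡ 7 (mod 8): since gcd(77, 8) = 1, we get a unique residue mod 616.
    Write x = 67 + 77·t and substitute into x ≡ 7 (mod 8): 77·t ≡ 7 − 67 = -60 (mod 8).
    Reduce coefficients mod 8: 5·t ≡ 4 (mod 8).
    The inverse of 5 mod 8 is 5 (since 5·5 = 25 = 3·8 + 1), so t ≡ 5·4 = 20 ≡ 4 (mod 8).
    Then x = 67 + 77·4 = 375, valid modulo lcm(77, 8) = 616: x ≡ 375 (mod 616).
Verify: 375 mod 7 = 4 ✓, 375 mod 11 = 1 ✓, 375 mod 8 = 7 ✓.

x ≡ 375 (mod 616).


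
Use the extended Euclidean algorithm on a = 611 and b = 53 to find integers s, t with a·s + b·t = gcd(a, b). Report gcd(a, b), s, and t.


Euclidean algorithm on (611, 53) — divide until remainder is 0:
  611 = 11 · 53 + 28
  53 = 1 · 28 + 25
  28 = 1 · 25 + 3
  25 = 8 · 3 + 1
  3 = 3 · 1 + 0
gcd(611, 53) = 1.
Track Bezout coefficients alongside the remainders: start with r₀ = 611 = a·1 + b·0 (s = 1, t = 0) and r₁ = 53 = a·0 + b·1 (s = 0, t = 1); each new remainder r_{k+1} = r_{k-1} − q_k·r_k inherits s_{k+1} = s_{k-1} − q_k·s_k, t_{k+1} = t_{k-1} − q_k·t_k, so r_k = a·s_k + b·t_k at every step:
  q = 11: r = 28, s = 1 − 11·0 = 1, t = 0 − 11·1 = -11  (check: 611·1 + 53·(-11) = 28)
  q = 1: r = 25, s = 0 − 1·1 = -1, t = 1 − 1·(-11) = 12  (check: 611·(-1) + 53·12 = 25)
  q = 1: r = 3, s = 1 − 1·(-1) = 2, t = -11 − 1·12 = -23  (check: 611·2 + 53·(-23) = 3)
  q = 8: r = 1, s = -1 − 8·2 = -17, t = 12 − 8·(-23) = 196  (check: 611·(-17) + 53·196 = 1)
The row with r = 1 (the gcd) gives the Bezout coefficients s = -17, t = 196.
Result: 611 · (-17) + 53 · (196) = 1.

gcd(611, 53) = 1; s = -17, t = 196 (check: 611·(-17) + 53·196 = 1).


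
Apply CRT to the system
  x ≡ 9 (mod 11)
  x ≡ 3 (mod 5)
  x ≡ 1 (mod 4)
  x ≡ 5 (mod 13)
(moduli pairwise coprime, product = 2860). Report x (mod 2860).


Product of moduli M = 11 · 5 · 4 · 13 = 2860.
Merge one congruence at a time:
  Start: x ≡ 9 (mod 11).
  Combine with x ≡ 3 (mod 5); new modulus lcm = 55.
    Write x = 9 + 11·t and substitute into x ≡ 3 (mod 5): 11·t ≡ 3 − 9 = -6 (mod 5).
    Reduce coefficients mod 5: 1·t ≡ 4 (mod 5).
    So t ≡ 4 (mod 5).
    Then x = 9 + 11·4 = 53, valid modulo lcm(11, 5) = 55: x ≡ 53 (mod 55).
  Combine with x ≡ 1 (mod 4); new modulus lcm = 220.
    Write x = 53 + 55·t and substitute into x ≡ 1 (mod 4): 55·t ≡ 1 − 53 = -52 (mod 4).
    Reduce coefficients mod 4: 3·t ≡ 0 (mod 4).
    The inverse of 3 mod 4 is 3 (since 3·3 = 9 = 2·4 + 1), so t ≡ 3·0 = 0 ≡ 0 (mod 4).
    Then x = 53 + 55·0 = 53, valid modulo lcm(55, 4) = 220: x ≡ 53 (mod 220).
  Combine with x ≡ 5 (mod 13); new modulus lcm = 2860.
    Write x = 53 + 220·t and substitute into x ≡ 5 (mod 13): 220·t ≡ 5 − 53 = -48 (mod 13).
    Reduce coefficients mod 13: 12·t ≡ 4 (mod 13).
    The inverse of 12 mod 13 is 12 (since 12·12 = 144 = 11·13 + 1), so t ≡ 12·4 = 48 ≡ 9 (mod 13).
    Then x = 53 + 220·9 = 2033, valid modulo lcm(220, 13) = 2860: x ≡ 2033 (mod 2860).
Verify against each original: 2033 mod 11 = 9, 2033 mod 5 = 3, 2033 mod 4 = 1, 2033 mod 13 = 5.

x ≡ 2033 (mod 2860).


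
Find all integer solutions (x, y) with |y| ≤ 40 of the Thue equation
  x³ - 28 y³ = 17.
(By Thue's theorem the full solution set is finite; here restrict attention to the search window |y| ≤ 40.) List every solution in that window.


The equation is x³ - 28y³ = 17. For fixed y, x³ = 28·y³ + 17, so a solution requires the RHS to be a perfect cube.
Strategy: iterate y from -40 to 40, compute RHS = 28·y³ + 17, and check whether it is a (positive or negative) perfect cube.
Check small values of y:
  y = 0: RHS = 17 is not a perfect cube.
  y = 1: RHS = 45 is not a perfect cube.
  y = -1: RHS = -11 is not a perfect cube.
  y = 2: RHS = 241 is not a perfect cube.
  y = -2: RHS = -207 is not a perfect cube.
  y = 3: RHS = 773 is not a perfect cube.
  y = -3: RHS = -739 is not a perfect cube.
Continuing the search up to |y| = 40 finds no solutions either.
No (x, y) in the scanned range satisfies the equation.

No integer solutions with |y| ≤ 40.


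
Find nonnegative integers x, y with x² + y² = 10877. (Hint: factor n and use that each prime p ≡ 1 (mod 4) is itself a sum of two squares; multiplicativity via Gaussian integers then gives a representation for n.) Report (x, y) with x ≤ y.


Step 1: Factor n = 10877 = 73 · 149.
Step 2: Check the mod-4 condition on each prime factor: 73 ≡ 1 (mod 4), exponent 1; 149 ≡ 1 (mod 4), exponent 1.
All primes ≡ 3 (mod 4) appear to even exponent (or don't appear), so by the two-squares theorem n IS expressible as a sum of two squares.
Step 3: Build a representation. Here n = 73 · 149 is a product of primes ≡ 1 (mod 4). Each prime p ≡ 1 (mod 4) is itself a sum of two squares; find a² by testing p − a² for a perfect square:
  73: 73 − 1² = 72, 73 − 2² = 69, 73 − 3² = 64 = 8² ⇒ 73 = 3² + 8².
  149: 149 − 1² = 148, 149 − 2² = 145, 149 − 3² = 140, 149 − 4² = 133, 149 − 5² = 124, 149 − 6² = 113, 149 − 7² = 100 = 10² ⇒ 149 = 7² + 10².
  Combine using the Brahmagupta–Fibonacci identity (a² + b²)(c² + d²) = (ac − bd)² + (ad + bc)² = (ac + bd)² + (ad − bc)²:
  73 · 149 = 10877: from (3² + 8²)(7² + 10²), take (3·7 − 8·10, 3·10 + 8·7) = (21 − 80, 30 + 56) = (-59, 86); dropping signs (only squares matter) gives (59, 86); check 59² + 86² = 3481 + 7396 = 10877 ✓.
Step 4: Order so x ≤ y and verify: 59² + 86² = 3481 + 7396 = 10877 = n. ✓

n = 10877 = 59² + 86² (one valid representation with x ≤ y).


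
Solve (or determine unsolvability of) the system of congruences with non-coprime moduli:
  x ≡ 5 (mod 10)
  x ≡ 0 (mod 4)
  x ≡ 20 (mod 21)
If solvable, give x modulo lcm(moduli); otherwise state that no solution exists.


Moduli 10, 4, 21 are not pairwise coprime, so CRT works modulo lcm(m_i) when all pairwise compatibility conditions hold.
Pairwise compatibility: gcd(m_i, m_j) must divide a_i - a_j for every pair.
Merge one congruence at a time:
  Start: x ≡ 5 (mod 10).
  Combine with x ≡ 0 (mod 4): gcd(10, 4) = 2, and 0 - 5 = -5 is NOT divisible by 2.
    ⇒ system is inconsistent (no integer solution).

No solution (the system is inconsistent).


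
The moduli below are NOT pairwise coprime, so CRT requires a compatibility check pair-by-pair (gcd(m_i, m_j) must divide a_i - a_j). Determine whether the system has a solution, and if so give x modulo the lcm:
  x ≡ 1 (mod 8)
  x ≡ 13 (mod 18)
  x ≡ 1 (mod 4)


Moduli 8, 18, 4 are not pairwise coprime, so CRT works modulo lcm(m_i) when all pairwise compatibility conditions hold.
Pairwise compatibility: gcd(m_i, m_j) must divide a_i - a_j for every pair.
Merge one congruence at a time:
  Start: x ≡ 1 (mod 8).
  Combine with x ≡ 13 (mod 18): gcd(8, 18) = 2; 13 - 1 = 12, which IS divisible by 2, so compatible.
    Write x = 1 + 8·t and substitute into x ≡ 13 (mod 18): 8·t ≡ 13 − 1 = 12 (mod 18).
    Divide the congruence (and modulus) by g = 2: 4·t ≡ 6 (mod 9).
    The inverse of 4 mod 9 is 7 (since 4·7 = 28 = 3·9 + 1), so t ≡ 7·6 = 42 ≡ 6 (mod 9).
    Then x = 1 + 8·6 = 49, valid modulo lcm(8, 18) = 72: x ≡ 49 (mod 72).
  Combine with x ≡ 1 (mod 4): gcd(72, 4) = 4; 1 - 49 = -48, which IS divisible by 4, so compatible.
    Write x = 49 + 72·t and substitute into x ≡ 1 (mod 4): 72·t ≡ 1 − 49 = -48 (mod 4).
    Divide the congruence (and modulus) by g = 4: 18·t ≡ -12 (mod 1).
    Modulo 1 every t works; take t = 0.
    Then x = 49 + 72·0 = 49, valid modulo lcm(72, 4) = 72: x ≡ 49 (mod 72).
Verify: 49 mod 8 = 1, 49 mod 18 = 13, 49 mod 4 = 1.

x ≡ 49 (mod 72).


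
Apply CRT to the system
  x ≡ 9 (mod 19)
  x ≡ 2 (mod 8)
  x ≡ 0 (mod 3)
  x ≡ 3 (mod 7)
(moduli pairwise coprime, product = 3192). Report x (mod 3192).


Product of moduli M = 19 · 8 · 3 · 7 = 3192.
Merge one congruence at a time:
  Start: x ≡ 9 (mod 19).
  Combine with x ≡ 2 (mod 8); new modulus lcm = 152.
    Write x = 9 + 19·t and substitute into x ≡ 2 (mod 8): 19·t ≡ 2 − 9 = -7 (mod 8).
    Reduce coefficients mod 8: 3·t ≡ 1 (mod 8).
    The inverse of 3 mod 8 is 3 (since 3·3 = 9 = 1·8 + 1), so t ≡ 3·1 = 3 ≡ 3 (mod 8).
    Then x = 9 + 19·3 = 66, valid modulo lcm(19, 8) = 152: x ≡ 66 (mod 152).
  Combine with x ≡ 0 (mod 3); new modulus lcm = 456.
    Write x = 66 + 152·t and substitute into x ≡ 0 (mod 3): 152·t ≡ 0 − 66 = -66 (mod 3).
    Reduce coefficients mod 3: 2·t ≡ 0 (mod 3).
    The inverse of 2 mod 3 is 2 (since 2·2 = 4 = 1·3 + 1), so t ≡ 2·0 = 0 ≡ 0 (mod 3).
    Then x = 66 + 152·0 = 66, valid modulo lcm(152, 3) = 456: x ≡ 66 (mod 456).
  Combine with x ≡ 3 (mod 7); new modulus lcm = 3192.
    Write x = 66 + 456·t and substitute into x ≡ 3 (mod 7): 456·t ≡ 3 − 66 = -63 (mod 7).
    Reduce coefficients mod 7: 1·t ≡ 0 (mod 7).
    So t ≡ 0 (mod 7).
    Then x = 66 + 456·0 = 66, valid modulo lcm(456, 7) = 3192: x ≡ 66 (mod 3192).
Verify against each original: 66 mod 19 = 9, 66 mod 8 = 2, 66 mod 3 = 0, 66 mod 7 = 3.

x ≡ 66 (mod 3192).


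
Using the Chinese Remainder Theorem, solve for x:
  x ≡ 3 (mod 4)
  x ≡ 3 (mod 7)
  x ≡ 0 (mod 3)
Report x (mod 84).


Moduli 4, 7, 3 are pairwise coprime; by CRT there is a unique solution modulo M = 4 · 7 · 3 = 84.
Solve pairwise, accumulating the modulus:
  Start with x ≡ 3 (mod 4).
  Combine with x ≡ 3 (mod 7): since gcd(4, 7) = 1, we get a unique residue mod 28.
    Write x = 3 + 4·t and substitute into x ≡ 3 (mod 7): 4·t ≡ 3 − 3 = 0 (mod 7).
    The inverse of 4 mod 7 is 2 (since 4·2 = 8 = 1·7 + 1), so t ≡ 2·0 = 0 ≡ 0 (mod 7).
    Then x = 3 + 4·0 = 3, valid modulo lcm(4, 7) = 28: x ≡ 3 (mod 28).
  Combine with x ≡ 0 (mod 3): since gcd(28, 3) = 1, we get a unique residue mod 84.
    Write x = 3 + 28·t and substitute into x ≡ 0 (mod 3): 28·t ≡ 0 − 3 = -3 (mod 3).
    Reduce coefficients mod 3: 1·t ≡ 0 (mod 3).
    So t ≡ 0 (mod 3).
    Then x = 3 + 28·0 = 3, valid modulo lcm(28, 3) = 84: x ≡ 3 (mod 84).
Verify: 3 mod 4 = 3 ✓, 3 mod 7 = 3 ✓, 3 mod 3 = 0 ✓.

x ≡ 3 (mod 84).


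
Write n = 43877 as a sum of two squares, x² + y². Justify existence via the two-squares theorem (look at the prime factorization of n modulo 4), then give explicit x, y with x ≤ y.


Step 1: Factor n = 43877 = 17 · 29 · 89.
Step 2: Check the mod-4 condition on each prime factor: 17 ≡ 1 (mod 4), exponent 1; 29 ≡ 1 (mod 4), exponent 1; 89 ≡ 1 (mod 4), exponent 1.
All primes ≡ 3 (mod 4) appear to even exponent (or don't appear), so by the two-squares theorem n IS expressible as a sum of two squares.
Step 3: Build a representation. Here n = 17 · 29 · 89 is a product of primes ≡ 1 (mod 4). Each prime p ≡ 1 (mod 4) is itself a sum of two squares; find a² by testing p − a² for a perfect square:
  17: 17 − 1² = 16 = 4² ⇒ 17 = 1² + 4².
  29: 29 − 1² = 28, 29 − 2² = 25 = 5² ⇒ 29 = 2² + 5².
  89: 89 − 1² = 88, 89 − 2² = 85, 89 − 3² = 80, 89 − 4² = 73, 89 − 5² = 64 = 8² ⇒ 89 = 5² + 8².
  Combine using the Brahmagupta–Fibonacci identity (a² + b²)(c² + d²) = (ac − bd)² + (ad + bc)² = (ac + bd)² + (ad − bc)²:
  17 · 29 = 493: from (1² + 4²)(2² + 5²), take (1·2 − 4·5, 1·5 + 4·2) = (2 − 20, 5 + 8) = (-18, 13); dropping signs (only squares matter) gives (18, 13); check 18² + 13² = 324 + 169 = 493 ✓.
  493 · 89 = 43877: from (18² + 13²)(5² + 8²), take (18·5 − 13·8, 18·8 + 13·5) = (90 − 104, 144 + 65) = (-14, 209); dropping signs (only squares matter) gives (14, 209); check 14² + 209² = 196 + 43681 = 43877 ✓.
Step 4: Order so x ≤ y and verify: 14² + 209² = 196 + 43681 = 43877 = n. ✓

n = 43877 = 14² + 209² (one valid representation with x ≤ y).


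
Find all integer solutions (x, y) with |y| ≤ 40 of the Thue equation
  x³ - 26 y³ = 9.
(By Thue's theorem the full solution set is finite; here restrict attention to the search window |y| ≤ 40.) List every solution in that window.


The equation is x³ - 26y³ = 9. For fixed y, x³ = 26·y³ + 9, so a solution requires the RHS to be a perfect cube.
Strategy: iterate y from -40 to 40, compute RHS = 26·y³ + 9, and check whether it is a (positive or negative) perfect cube.
Check small values of y:
  y = 0: RHS = 9 is not a perfect cube.
  y = 1: RHS = 35 is not a perfect cube.
  y = -1: RHS = -17 is not a perfect cube.
  y = 2: RHS = 217 is not a perfect cube.
  y = -2: RHS = -199 is not a perfect cube.
  y = 3: RHS = 711 is not a perfect cube.
  y = -3: RHS = -693 is not a perfect cube.
Continuing the search up to |y| = 40 finds no solutions either.
No (x, y) in the scanned range satisfies the equation.

No integer solutions with |y| ≤ 40.
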